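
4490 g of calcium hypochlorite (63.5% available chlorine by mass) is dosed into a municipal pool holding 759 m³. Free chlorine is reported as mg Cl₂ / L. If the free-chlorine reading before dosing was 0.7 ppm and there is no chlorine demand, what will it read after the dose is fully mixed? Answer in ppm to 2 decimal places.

Volume: 759 m³ = 759,000 L.
Available chlorine delivered: 4490 g × 0.635 = 2851 g as Cl₂.
Concentration rise: 2851 g / 759,000 L = 3.756 mg/L = 3.76 ppm.
Final FC: 0.7 + 3.76 = 4.46 ppm.

4.46 ppm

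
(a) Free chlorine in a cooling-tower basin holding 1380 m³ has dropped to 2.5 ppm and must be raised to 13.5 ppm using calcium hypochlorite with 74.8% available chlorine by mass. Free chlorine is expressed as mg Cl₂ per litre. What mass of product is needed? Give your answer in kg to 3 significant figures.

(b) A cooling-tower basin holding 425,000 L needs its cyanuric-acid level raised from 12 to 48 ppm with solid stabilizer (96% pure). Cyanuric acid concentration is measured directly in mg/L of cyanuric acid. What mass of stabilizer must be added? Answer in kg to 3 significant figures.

(a) Volume: 1380 m³ = 1,380,000 L.
(a) Chlorine deficit: 13.5 − 2.5 = 11 ppm = 11 mg/L as Cl₂.
(a) Cl₂ equivalent needed: 11 mg/L × 1,380,000 L = 15,180,000 mg = 15,180 g.
(a) Product at 74.8% available chlorine: 15,180 / 0.748 = 20,290 g.

(b) CYA to add: (48 − 12) = 36 mg/L × 425,000 L = 15,300 g cyanuric acid.
(b) At 96% purity: 15,300 / 0.96 = 15,940 g product.

(a) 20.3 kg; (b) 15.9 kg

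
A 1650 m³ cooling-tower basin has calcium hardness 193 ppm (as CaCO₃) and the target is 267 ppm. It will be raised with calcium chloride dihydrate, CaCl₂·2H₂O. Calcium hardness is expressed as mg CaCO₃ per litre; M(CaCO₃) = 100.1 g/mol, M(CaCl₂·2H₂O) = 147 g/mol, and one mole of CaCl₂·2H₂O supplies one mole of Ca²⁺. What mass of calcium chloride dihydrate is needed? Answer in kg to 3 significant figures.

Volume: 1650 m³ = 1,650,000 L.
Hardness to add: (267 − 193) = 74 mg/L as CaCO₃ × 1,650,000 L = 122,100 g as CaCO₃.
Moles of Ca²⁺ (1 mol Ca²⁺ ≡ 1 mol CaCO₃): 122,100 / 100.1 g/mol = 1220 mol.
Mass of CaCl₂·2H₂O: 1220 × 147 = 179,300 g.

179 kg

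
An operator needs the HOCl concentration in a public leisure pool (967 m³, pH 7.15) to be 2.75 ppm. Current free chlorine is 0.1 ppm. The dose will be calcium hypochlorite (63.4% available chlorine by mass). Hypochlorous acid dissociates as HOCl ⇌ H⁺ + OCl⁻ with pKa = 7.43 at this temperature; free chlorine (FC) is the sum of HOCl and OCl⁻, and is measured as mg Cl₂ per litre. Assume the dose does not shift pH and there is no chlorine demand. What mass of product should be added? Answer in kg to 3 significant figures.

Volume: 967 m³ = 967,000 L.
[OCl⁻]/[HOCl] = 10^(pH − pKa) = 10^(7.15 − 7.43) = 0.5248; fraction as HOCl = 1/(1 + 0.5248) = 0.6558.
Free chlorine required for 2.75 ppm HOCl: 2.75 / 0.6558 = 4.193 ppm.
FC to add: 4.193 − 0.1 = 4.093 mg/L as Cl₂.
Cl₂ equivalent: 4.093 mg/L × 967,000 L = 3958 g.
Product at 63.4% available Cl: 3958 / 0.634 = 6243 g.

6.24 kg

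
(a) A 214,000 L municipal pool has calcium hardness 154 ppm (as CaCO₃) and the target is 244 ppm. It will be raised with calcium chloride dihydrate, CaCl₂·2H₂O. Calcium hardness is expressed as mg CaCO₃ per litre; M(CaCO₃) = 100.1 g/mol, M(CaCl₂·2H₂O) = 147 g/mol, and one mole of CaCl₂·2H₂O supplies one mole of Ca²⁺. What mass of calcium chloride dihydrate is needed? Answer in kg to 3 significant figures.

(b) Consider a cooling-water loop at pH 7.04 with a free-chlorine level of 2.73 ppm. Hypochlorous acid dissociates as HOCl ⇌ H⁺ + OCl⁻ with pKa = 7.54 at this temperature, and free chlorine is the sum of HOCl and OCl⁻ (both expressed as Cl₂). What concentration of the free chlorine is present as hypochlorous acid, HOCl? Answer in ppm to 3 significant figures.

(a) 28.3 kg; (b) 2.07 ppm

(a) Hardness to add: (244 − 154) = 90 mg/L as CaCO₃ × 214,000 L = 19,260 g as CaCO₃.
(a) Moles of Ca²⁺ (1 mol Ca²⁺ ≡ 1 mol CaCO₃): 19,260 / 100.1 g/mol = 192.4 mol.
(a) Mass of CaCl₂·2H₂O: 192.4 × 147 = 28,280 g.

(b) [OCl⁻]/[HOCl] = 10^(pH − pKa) = 10^(7.04 − 7.54) = 10^-0.50 = 0.3162.
(b) Fraction as HOCl = 1 / (1 + 0.3162) = 0.7597.
(b) HOCl = 0.7597 × 2.73 ppm = 2.074 ppm.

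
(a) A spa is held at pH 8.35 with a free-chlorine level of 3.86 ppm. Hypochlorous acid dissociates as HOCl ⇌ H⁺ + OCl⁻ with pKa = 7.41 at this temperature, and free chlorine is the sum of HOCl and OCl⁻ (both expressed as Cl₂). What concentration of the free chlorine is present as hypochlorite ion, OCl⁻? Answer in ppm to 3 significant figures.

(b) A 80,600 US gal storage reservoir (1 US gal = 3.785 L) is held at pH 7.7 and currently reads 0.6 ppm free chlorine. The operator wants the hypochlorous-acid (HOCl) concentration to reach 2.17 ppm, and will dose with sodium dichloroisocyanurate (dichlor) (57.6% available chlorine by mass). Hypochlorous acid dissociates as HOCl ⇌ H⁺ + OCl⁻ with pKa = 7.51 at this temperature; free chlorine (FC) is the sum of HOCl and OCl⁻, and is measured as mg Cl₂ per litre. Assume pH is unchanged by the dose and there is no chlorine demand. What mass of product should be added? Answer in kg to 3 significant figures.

(a) 3.46 ppm; (b) 2.61 kg

(a) [OCl⁻]/[HOCl] = 10^(pH − pKa) = 10^(8.35 − 7.41) = 10^0.94 = 8.71.
(a) Fraction as HOCl = 1 / (1 + 8.71) = 0.103.
(a) OCl⁻ = (1 − 0.103) × 3.86 ppm = 3.462 ppm.

(b) Volume: 80,600 US gal × 3.785 L/gal = 305,071 L.
(b) [OCl⁻]/[HOCl] = 10^(pH − pKa) = 10^(7.7 − 7.51) = 1.549; fraction as HOCl = 1/(1 + 1.549) = 0.3923.
(b) Free chlorine required for 2.17 ppm HOCl: 2.17 / 0.3923 = 5.531 ppm.
(b) FC to add: 5.531 − 0.6 = 4.931 mg/L as Cl₂.
(b) Cl₂ equivalent: 4.931 mg/L × 305,071 L = 1504 g.
(b) Product at 57.6% available Cl: 1504 / 0.576 = 2612 g.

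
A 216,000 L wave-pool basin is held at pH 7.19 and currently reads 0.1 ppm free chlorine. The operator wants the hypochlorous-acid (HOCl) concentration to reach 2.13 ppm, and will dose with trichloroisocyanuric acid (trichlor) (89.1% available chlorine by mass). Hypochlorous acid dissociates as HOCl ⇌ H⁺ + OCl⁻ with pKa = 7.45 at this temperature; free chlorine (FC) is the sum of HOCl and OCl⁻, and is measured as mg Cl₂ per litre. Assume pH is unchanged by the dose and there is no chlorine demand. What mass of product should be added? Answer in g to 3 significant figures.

[OCl⁻]/[HOCl] = 10^(pH − pKa) = 10^(7.19 − 7.45) = 0.5495; fraction as HOCl = 1/(1 + 0.5495) = 0.6454.
Free chlorine required for 2.13 ppm HOCl: 2.13 / 0.6454 = 3.301 ppm.
FC to add: 3.301 − 0.1 = 3.201 mg/L as Cl₂.
Cl₂ equivalent: 3.201 mg/L × 216,000 L = 691.3 g.
Product at 89.1% available Cl: 691.3 / 0.891 = 775.9 g.

776 g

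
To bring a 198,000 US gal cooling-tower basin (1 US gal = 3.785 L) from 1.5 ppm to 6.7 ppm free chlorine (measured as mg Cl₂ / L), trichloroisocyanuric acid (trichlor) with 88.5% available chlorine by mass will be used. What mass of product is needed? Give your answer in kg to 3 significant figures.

4.40 kg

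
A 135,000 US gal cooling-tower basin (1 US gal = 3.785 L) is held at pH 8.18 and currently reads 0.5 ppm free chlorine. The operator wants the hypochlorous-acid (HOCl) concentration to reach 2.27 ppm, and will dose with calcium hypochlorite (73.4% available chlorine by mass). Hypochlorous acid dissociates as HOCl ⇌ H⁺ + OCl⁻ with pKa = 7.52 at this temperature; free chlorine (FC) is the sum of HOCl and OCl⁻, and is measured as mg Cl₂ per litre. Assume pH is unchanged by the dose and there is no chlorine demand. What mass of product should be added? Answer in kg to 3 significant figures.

8.46 kg

Volume: 135,000 US gal × 3.785 L/gal = 510,975 L.
[OCl⁻]/[HOCl] = 10^(pH − pKa) = 10^(8.18 − 7.52) = 4.571; fraction as HOCl = 1/(1 + 4.571) = 0.1795.
Free chlorine required for 2.27 ppm HOCl: 2.27 / 0.1795 = 12.65 ppm.
FC to add: 12.65 − 0.5 = 12.15 mg/L as Cl₂.
Cl₂ equivalent: 12.15 mg/L × 510,975 L = 6206 g.
Product at 73.4% available Cl: 6206 / 0.734 = 8455 g.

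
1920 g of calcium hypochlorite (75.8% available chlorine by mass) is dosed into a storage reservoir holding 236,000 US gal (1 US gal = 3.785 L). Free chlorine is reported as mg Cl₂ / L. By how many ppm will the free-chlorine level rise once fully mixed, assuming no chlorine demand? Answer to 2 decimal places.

1.63 ppm

Volume: 236,000 US gal × 3.785 L/gal = 893,260 L.
Available chlorine delivered: 1920 g × 0.758 = 1455 g as Cl₂.
Concentration rise: 1455 g / 893,260 L = 1.629 mg/L = 1.63 ppm.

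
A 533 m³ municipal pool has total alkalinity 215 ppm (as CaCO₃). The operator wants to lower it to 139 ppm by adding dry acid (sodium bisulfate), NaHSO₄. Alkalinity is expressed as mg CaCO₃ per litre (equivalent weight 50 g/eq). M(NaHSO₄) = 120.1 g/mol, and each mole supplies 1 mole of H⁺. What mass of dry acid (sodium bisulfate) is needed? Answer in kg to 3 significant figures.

Volume: 533 m³ = 533,000 L.
Alkalinity to neutralize: (215 − 139) = 76 mg/L as CaCO₃ × 533,000 L = 40,510 g as CaCO₃.
Equivalents of H⁺ required: 40,510 ÷ 50 g/eq = 810.2 eq = 810.2 mol NaHSO₄.
Mass of NaHSO₄: 810.2 × 120.1 = 97,300 g.

97.3 kg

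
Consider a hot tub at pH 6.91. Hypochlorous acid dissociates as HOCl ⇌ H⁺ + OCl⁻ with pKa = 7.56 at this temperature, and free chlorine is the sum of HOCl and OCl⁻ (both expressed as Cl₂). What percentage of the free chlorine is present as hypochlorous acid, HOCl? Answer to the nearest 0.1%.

81.7%

[OCl⁻]/[HOCl] = 10^(pH − pKa) = 10^(6.91 − 7.56) = 10^-0.65 = 0.2239.
Fraction as HOCl = 1 / (1 + 0.2239) = 0.8171.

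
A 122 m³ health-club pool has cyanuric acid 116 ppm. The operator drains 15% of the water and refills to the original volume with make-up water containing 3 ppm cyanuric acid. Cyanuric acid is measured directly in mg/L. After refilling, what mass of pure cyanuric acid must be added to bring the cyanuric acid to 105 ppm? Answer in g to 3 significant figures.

726 g

Volume: 122 m³ = 122,000 L.
After draining 15% and refilling: 116 × 0.85 + 3 × 0.15 = 99.05 ppm.
Deficit to target: 105 − 99.05 = 5.95 mg/L.
Mass: 5.95 mg/L × 122,000 L = 725.9 g cyanuric acid.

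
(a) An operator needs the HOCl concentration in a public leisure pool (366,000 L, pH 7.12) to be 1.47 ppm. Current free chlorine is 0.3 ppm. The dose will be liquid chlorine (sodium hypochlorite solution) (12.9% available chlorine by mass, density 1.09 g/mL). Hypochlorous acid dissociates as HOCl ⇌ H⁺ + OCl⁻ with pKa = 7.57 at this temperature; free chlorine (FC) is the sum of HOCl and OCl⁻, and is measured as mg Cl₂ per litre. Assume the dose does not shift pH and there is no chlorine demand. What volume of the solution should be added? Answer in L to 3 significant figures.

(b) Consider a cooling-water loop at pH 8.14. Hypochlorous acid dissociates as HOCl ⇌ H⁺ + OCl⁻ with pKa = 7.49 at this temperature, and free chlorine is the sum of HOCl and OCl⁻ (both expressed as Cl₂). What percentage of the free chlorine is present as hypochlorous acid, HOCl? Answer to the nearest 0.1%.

(a) [OCl⁻]/[HOCl] = 10^(pH − pKa) = 10^(7.12 − 7.57) = 0.3548; fraction as HOCl = 1/(1 + 0.3548) = 0.7381.
(a) Free chlorine required for 1.47 ppm HOCl: 1.47 / 0.7381 = 1.992 ppm.
(a) FC to add: 1.992 − 0.3 = 1.692 mg/L as Cl₂.
(a) Cl₂ equivalent: 1.692 mg/L × 366,000 L = 619.1 g.
(a) Product at 12.9% available Cl: 619.1 / 0.129 = 4799 g.
(a) Volume: 4799 g ÷ 1.09 g/mL = 4403 mL.

(b) [OCl⁻]/[HOCl] = 10^(pH − pKa) = 10^(8.14 − 7.49) = 10^0.65 = 4.467.
(b) Fraction as HOCl = 1 / (1 + 4.467) = 0.1829.

(a) 4.40 L; (b) 18.3%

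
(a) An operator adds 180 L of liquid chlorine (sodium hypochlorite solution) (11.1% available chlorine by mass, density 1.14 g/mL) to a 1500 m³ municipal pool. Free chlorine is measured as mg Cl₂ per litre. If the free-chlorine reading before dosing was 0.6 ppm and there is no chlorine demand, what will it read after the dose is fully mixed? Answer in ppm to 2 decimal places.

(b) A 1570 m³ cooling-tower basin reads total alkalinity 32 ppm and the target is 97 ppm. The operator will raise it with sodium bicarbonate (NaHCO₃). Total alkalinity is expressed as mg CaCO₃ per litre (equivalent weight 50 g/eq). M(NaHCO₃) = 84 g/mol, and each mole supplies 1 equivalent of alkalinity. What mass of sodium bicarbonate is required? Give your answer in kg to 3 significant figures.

(a) Volume: 1500 m³ = 1,500,000 L.
(a) Mass of solution: 180 L × 1000 mL/L × 1.14 g/mL = 205,200 g.
(a) Available chlorine delivered: 205,200 g × 0.111 = 22,780 g as Cl₂.
(a) Concentration rise: 22,780 g / 1,500,000 L = 15.18 mg/L = 15.18 ppm.
(a) Final FC: 0.6 + 15.18 = 15.78 ppm.

(b) Volume: 1570 m³ = 1,570,000 L.
(b) Alkalinity to add: (97 − 32) = 65 mg/L as CaCO₃ × 1,570,000 L = 102,000 g as CaCO₃.
(b) Equivalents: 102,000 g ÷ 50 g/eq = 2041 eq.
(b) NaHCO₃ supplies 1 eq per mole → 2041 mol.
(b) Mass: 2041 mol × 84 g/mol = 171,400 g.

(a) 15.78 ppm; (b) 171 kg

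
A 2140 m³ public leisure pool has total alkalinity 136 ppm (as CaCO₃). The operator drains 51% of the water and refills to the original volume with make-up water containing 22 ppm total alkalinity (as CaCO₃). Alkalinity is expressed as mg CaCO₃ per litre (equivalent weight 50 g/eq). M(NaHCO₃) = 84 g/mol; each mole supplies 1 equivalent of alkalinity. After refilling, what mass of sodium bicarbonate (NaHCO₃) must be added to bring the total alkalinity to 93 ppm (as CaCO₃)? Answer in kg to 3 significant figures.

54.4 kg

Volume: 2140 m³ = 2,140,000 L.
After draining 51% and refilling: 136 × 0.49 + 22 × 0.51 = 77.86 ppm.
Deficit to target: 93 − 77.86 = 15.14 mg/L.
As CaCO₃: 15.14 mg/L × 2,140,000 L = 32,400 g; ÷ 50 g/eq ÷ 1 = 648 mol NaHCO₃.
Mass: 648 × 84 = 54,430 g.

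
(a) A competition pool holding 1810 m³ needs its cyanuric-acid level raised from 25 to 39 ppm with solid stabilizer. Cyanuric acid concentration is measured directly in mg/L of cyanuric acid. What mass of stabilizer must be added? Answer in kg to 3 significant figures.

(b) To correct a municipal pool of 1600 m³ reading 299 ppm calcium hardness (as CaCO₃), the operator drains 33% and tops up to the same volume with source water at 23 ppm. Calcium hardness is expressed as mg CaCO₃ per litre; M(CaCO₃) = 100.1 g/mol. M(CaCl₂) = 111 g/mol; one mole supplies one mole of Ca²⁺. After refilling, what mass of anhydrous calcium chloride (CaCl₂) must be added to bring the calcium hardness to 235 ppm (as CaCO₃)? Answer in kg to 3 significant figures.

(a) 25.3 kg; (b) 48.0 kg

(a) Volume: 1810 m³ = 1,810,000 L.
(a) CYA to add: (39 − 25) = 14 mg/L × 1,810,000 L = 25,340 g cyanuric acid.

(b) Volume: 1600 m³ = 1,600,000 L.
(b) After draining 33% and refilling: 299 × 0.67 + 23 × 0.33 = 207.92 ppm.
(b) Deficit to target: 235 − 207.92 = 27.08 mg/L.
(b) As CaCO₃: 27.08 mg/L × 1,600,000 L = 43,330 g; ÷ 100.1 = 432.8 mol Ca²⁺.
(b) Mass: 432.8 × 111 = 48,050 g.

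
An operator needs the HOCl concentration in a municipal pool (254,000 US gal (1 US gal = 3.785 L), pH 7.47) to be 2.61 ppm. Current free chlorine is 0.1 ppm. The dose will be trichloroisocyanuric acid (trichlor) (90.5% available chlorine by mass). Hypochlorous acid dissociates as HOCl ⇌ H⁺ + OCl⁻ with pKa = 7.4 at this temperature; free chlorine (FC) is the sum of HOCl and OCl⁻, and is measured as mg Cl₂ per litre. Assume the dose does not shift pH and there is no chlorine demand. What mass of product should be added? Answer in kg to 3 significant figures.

Volume: 254,000 US gal × 3.785 L/gal = 961,390 L.
[OCl⁻]/[HOCl] = 10^(pH − pKa) = 10^(7.47 − 7.4) = 1.175; fraction as HOCl = 1/(1 + 1.175) = 0.4598.
Free chlorine required for 2.61 ppm HOCl: 2.61 / 0.4598 = 5.676 ppm.
FC to add: 5.676 − 0.1 = 5.576 mg/L as Cl₂.
Cl₂ equivalent: 5.576 mg/L × 961,390 L = 5361 g.
Product at 90.5% available Cl: 5361 / 0.905 = 5924 g.

5.92 kg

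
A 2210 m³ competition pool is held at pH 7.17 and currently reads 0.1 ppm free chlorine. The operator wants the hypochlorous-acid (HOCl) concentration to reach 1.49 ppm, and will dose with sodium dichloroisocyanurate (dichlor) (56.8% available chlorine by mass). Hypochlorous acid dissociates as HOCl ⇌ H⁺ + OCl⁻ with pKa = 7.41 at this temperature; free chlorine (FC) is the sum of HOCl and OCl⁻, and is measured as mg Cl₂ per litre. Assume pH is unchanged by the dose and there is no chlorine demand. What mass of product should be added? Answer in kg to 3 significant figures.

Volume: 2210 m³ = 2,210,000 L.
[OCl⁻]/[HOCl] = 10^(pH − pKa) = 10^(7.17 − 7.41) = 0.5754; fraction as HOCl = 1/(1 + 0.5754) = 0.6347.
Free chlorine required for 1.49 ppm HOCl: 1.49 / 0.6347 = 2.347 ppm.
FC to add: 2.347 − 0.1 = 2.247 mg/L as Cl₂.
Cl₂ equivalent: 2.247 mg/L × 2,210,000 L = 4967 g.
Product at 56.8% available Cl: 4967 / 0.568 = 8744 g.

8.74 kg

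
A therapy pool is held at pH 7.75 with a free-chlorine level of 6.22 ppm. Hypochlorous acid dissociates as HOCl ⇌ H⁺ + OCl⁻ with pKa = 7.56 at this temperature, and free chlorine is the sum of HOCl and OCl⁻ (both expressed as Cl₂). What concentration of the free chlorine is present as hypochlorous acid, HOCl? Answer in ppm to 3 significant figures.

2.44 ppm

[OCl⁻]/[HOCl] = 10^(pH − pKa) = 10^(7.75 − 7.56) = 10^0.19 = 1.549.
Fraction as HOCl = 1 / (1 + 1.549) = 0.3923.
HOCl = 0.3923 × 6.22 ppm = 2.44 ppm.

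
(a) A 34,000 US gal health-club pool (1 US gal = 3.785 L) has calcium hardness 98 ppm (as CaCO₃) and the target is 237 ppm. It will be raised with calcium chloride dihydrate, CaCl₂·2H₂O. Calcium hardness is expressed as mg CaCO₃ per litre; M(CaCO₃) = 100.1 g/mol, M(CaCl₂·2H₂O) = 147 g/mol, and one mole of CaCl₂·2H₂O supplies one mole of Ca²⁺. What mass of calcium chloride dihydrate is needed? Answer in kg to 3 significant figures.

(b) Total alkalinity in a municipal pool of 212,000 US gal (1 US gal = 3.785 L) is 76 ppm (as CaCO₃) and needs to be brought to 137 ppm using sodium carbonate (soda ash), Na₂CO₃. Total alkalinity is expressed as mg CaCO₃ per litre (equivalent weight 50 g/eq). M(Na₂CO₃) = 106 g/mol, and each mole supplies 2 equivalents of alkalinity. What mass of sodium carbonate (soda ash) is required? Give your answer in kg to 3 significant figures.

(a) 26.3 kg; (b) 51.9 kg

(a) Volume: 34,000 US gal × 3.785 L/gal = 128,690 L.
(a) Hardness to add: (237 − 98) = 139 mg/L as CaCO₃ × 128,690 L = 17,890 g as CaCO₃.
(a) Moles of Ca²⁺ (1 mol Ca²⁺ ≡ 1 mol CaCO₃): 17,890 / 100.1 g/mol = 178.7 mol.
(a) Mass of CaCl₂·2H₂O: 178.7 × 147 = 26,270 g.

(b) Volume: 212,000 US gal × 3.785 L/gal = 802,420 L.
(b) Alkalinity to add: (137 − 76) = 61 mg/L as CaCO₃ × 802,420 L = 48,950 g as CaCO₃.
(b) Equivalents: 48,950 g ÷ 50 g/eq = 979 eq.
(b) Each mole of Na₂CO₃ supplies 2 eq, so 979 / 2 = 489.5 mol.
(b) Mass: 489.5 mol × 106 g/mol = 51,880 g.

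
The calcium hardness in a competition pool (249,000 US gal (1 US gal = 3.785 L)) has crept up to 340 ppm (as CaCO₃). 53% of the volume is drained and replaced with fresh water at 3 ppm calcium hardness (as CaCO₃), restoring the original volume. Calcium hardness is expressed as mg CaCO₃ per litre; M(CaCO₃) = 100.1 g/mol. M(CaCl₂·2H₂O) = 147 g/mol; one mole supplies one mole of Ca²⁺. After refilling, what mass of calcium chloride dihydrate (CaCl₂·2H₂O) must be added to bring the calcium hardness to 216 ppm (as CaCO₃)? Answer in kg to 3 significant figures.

Volume: 249,000 US gal × 3.785 L/gal = 942,465 L.
After draining 53% and refilling: 340 × 0.47 + 3 × 0.53 = 161.39 ppm.
Deficit to target: 216 − 161.39 = 54.61 mg/L.
As CaCO₃: 54.61 mg/L × 942,465 L = 51,470 g; ÷ 100.1 = 514.2 mol Ca²⁺.
Mass: 514.2 × 147 = 75,580 g.

75.6 kg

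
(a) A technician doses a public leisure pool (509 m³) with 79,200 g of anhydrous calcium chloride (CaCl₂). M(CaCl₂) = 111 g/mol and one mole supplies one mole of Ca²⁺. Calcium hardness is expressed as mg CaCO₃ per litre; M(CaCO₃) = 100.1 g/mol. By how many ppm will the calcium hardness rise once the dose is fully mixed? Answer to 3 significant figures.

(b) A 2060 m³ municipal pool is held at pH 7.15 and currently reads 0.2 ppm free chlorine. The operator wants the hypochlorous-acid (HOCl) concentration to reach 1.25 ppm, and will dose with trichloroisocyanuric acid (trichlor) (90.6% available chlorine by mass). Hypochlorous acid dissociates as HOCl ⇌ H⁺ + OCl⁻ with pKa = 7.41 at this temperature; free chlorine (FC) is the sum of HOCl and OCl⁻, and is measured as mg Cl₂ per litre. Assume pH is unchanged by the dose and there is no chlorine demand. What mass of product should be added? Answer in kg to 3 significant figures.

(a) 140 ppm; (b) 3.95 kg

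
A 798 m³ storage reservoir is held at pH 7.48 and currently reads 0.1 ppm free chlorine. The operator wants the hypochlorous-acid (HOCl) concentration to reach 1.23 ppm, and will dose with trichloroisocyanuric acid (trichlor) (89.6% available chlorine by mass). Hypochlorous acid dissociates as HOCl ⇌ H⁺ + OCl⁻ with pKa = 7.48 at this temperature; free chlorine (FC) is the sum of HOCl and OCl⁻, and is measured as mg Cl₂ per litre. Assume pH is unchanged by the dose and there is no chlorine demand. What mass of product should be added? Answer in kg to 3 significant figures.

Volume: 798 m³ = 798,000 L.
[OCl⁻]/[HOCl] = 10^(pH − pKa) = 10^(7.48 − 7.48) = 1; fraction as HOCl = 1/(1 + 1) = 0.5.
Free chlorine required for 1.23 ppm HOCl: 1.23 / 0.5 = 2.46 ppm.
FC to add: 2.46 − 0.1 = 2.36 mg/L as Cl₂.
Cl₂ equivalent: 2.36 mg/L × 798,000 L = 1883 g.
Product at 89.6% available Cl: 1883 / 0.896 = 2102 g.

2.10 kg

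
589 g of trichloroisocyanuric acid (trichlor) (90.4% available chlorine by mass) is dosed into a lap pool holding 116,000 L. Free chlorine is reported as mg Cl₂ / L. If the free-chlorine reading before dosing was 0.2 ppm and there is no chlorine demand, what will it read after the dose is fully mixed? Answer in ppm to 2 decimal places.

4.79 ppm

Available chlorine delivered: 589 g × 0.904 = 532.5 g as Cl₂.
Concentration rise: 532.5 g / 116,000 L = 4.59 mg/L = 4.59 ppm.
Final FC: 0.2 + 4.59 = 4.79 ppm.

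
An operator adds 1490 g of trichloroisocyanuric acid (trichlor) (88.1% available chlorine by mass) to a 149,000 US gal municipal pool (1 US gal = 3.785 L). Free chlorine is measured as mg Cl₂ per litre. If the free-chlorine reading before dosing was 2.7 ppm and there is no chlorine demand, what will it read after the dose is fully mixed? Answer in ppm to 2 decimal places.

5.03 ppm

Volume: 149,000 US gal × 3.785 L/gal = 563,965 L.
Available chlorine delivered: 1490 g × 0.881 = 1313 g as Cl₂.
Concentration rise: 1313 g / 563,965 L = 2.328 mg/L = 2.33 ppm.
Final FC: 2.7 + 2.33 = 5.03 ppm.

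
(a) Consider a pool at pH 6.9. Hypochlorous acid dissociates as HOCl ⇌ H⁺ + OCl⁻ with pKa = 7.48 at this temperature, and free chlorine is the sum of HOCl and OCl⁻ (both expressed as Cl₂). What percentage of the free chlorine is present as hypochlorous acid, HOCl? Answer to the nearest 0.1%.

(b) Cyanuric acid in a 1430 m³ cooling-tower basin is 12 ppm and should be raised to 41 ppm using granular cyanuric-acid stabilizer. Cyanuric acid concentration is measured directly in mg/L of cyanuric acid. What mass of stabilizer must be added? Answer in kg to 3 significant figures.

(a) [OCl⁻]/[HOCl] = 10^(pH − pKa) = 10^(6.9 − 7.48) = 10^-0.58 = 0.263.
(a) Fraction as HOCl = 1 / (1 + 0.263) = 0.7917.

(b) Volume: 1430 m³ = 1,430,000 L.
(b) CYA to add: (41 − 12) = 29 mg/L × 1,430,000 L = 41,470 g cyanuric acid.

(a) 79.2%; (b) 41.5 kg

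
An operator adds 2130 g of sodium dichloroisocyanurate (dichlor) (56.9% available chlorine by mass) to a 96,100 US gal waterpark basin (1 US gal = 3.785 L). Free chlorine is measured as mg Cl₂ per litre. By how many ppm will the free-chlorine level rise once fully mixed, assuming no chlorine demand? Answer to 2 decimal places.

Volume: 96,100 US gal × 3.785 L/gal = 363,738 L.
Available chlorine delivered: 2130 g × 0.569 = 1212 g as Cl₂.
Concentration rise: 1212 g / 363,738 L = 3.332 mg/L = 3.33 ppm.

3.33 ppm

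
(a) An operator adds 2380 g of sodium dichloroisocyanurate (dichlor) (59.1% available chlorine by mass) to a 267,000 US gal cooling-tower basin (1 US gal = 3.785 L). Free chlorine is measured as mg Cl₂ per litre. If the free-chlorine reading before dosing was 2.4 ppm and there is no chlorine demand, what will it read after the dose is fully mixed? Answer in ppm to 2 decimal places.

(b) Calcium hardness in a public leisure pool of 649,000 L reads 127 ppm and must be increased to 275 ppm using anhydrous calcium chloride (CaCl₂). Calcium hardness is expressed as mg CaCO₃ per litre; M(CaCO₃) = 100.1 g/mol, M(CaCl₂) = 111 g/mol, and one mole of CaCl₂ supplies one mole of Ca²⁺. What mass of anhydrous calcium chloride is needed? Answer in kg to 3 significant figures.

(a) Volume: 267,000 US gal × 3.785 L/gal = 1,010,595 L.
(a) Available chlorine delivered: 2380 g × 0.591 = 1407 g as Cl₂.
(a) Concentration rise: 1407 g / 1,010,595 L = 1.392 mg/L = 1.39 ppm.
(a) Final FC: 2.4 + 1.39 = 3.79 ppm.

(b) Hardness to add: (275 − 127) = 148 mg/L as CaCO₃ × 649,000 L = 96,050 g as CaCO₃.
(b) Moles of Ca²⁺ (1 mol Ca²⁺ ≡ 1 mol CaCO₃): 96,050 / 100.1 g/mol = 959.6 mol.
(b) Mass of CaCl₂: 959.6 × 111 = 106,500 g.

(a) 3.79 ppm; (b) 107 kg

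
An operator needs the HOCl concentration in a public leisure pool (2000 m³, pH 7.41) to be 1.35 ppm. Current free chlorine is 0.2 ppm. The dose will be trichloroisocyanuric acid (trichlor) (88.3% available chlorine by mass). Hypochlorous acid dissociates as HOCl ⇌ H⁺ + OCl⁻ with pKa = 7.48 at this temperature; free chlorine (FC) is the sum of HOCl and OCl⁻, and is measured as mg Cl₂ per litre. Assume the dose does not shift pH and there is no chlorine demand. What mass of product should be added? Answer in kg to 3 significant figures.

5.21 kg

Volume: 2000 m³ = 2,000,000 L.
[OCl⁻]/[HOCl] = 10^(pH − pKa) = 10^(7.41 − 7.48) = 0.8511; fraction as HOCl = 1/(1 + 0.8511) = 0.5402.
Free chlorine required for 1.35 ppm HOCl: 1.35 / 0.5402 = 2.499 ppm.
FC to add: 2.499 − 0.2 = 2.299 mg/L as Cl₂.
Cl₂ equivalent: 2.299 mg/L × 2,000,000 L = 4598 g.
Product at 88.3% available Cl: 4598 / 0.883 = 5207 g.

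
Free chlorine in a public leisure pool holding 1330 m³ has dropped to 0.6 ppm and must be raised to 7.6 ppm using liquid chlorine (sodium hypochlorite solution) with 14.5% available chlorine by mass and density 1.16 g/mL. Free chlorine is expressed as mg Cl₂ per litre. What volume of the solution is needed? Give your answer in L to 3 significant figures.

55.4 L

Volume: 1330 m³ = 1,330,000 L.
Chlorine deficit: 7.6 − 0.6 = 7 ppm = 7 mg/L as Cl₂.
Cl₂ equivalent needed: 7 mg/L × 1,330,000 L = 9,310,000 mg = 9310 g.
Product at 14.5% available chlorine: 9310 / 0.145 = 64,210 g.
Volume at density 1.16 g/mL: 64,210 g ÷ 1.16 g/mL = 55,350 mL.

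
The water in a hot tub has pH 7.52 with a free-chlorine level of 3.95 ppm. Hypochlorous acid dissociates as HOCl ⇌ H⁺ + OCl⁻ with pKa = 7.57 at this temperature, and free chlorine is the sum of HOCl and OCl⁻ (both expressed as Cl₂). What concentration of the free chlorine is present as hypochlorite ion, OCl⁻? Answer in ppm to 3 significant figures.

[OCl⁻]/[HOCl] = 10^(pH − pKa) = 10^(7.52 − 7.57) = 10^-0.05 = 0.8913.
Fraction as HOCl = 1 / (1 + 0.8913) = 0.5288.
OCl⁻ = (1 − 0.5288) × 3.95 ppm = 1.861 ppm.

1.86 ppm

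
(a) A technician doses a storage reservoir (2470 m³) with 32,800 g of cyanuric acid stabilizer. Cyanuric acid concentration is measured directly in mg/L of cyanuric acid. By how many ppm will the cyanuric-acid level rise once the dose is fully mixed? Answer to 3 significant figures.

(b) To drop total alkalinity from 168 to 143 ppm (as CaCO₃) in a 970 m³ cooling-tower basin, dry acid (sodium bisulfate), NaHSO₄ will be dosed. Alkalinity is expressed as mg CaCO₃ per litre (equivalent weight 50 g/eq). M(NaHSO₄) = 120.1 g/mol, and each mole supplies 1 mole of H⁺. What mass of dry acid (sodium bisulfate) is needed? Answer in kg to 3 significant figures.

(a) 13.3 ppm; (b) 58.2 kg

(a) Volume: 2470 m³ = 2,470,000 L.
(a) Rise: 32,800 g / 2,470,000 L × 1000 = 13.28 mg/L.

(b) Volume: 970 m³ = 970,000 L.
(b) Alkalinity to neutralize: (168 − 143) = 25 mg/L as CaCO₃ × 970,000 L = 24,250 g as CaCO₃.
(b) Equivalents of H⁺ required: 24,250 ÷ 50 g/eq = 485 eq = 485 mol NaHSO₄.
(b) Mass of NaHSO₄: 485 × 120.1 = 58,250 g.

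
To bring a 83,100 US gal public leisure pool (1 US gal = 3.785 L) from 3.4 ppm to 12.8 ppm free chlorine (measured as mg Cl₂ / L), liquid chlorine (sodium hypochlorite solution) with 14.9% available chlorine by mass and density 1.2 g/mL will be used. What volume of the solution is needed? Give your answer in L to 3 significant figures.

Volume: 83,100 US gal × 3.785 L/gal = 314,534 L.
Chlorine deficit: 12.8 − 3.4 = 9.4 ppm = 9.4 mg/L as Cl₂.
Cl₂ equivalent needed: 9.4 mg/L × 314,534 L = 2,957,000 mg = 2957 g.
Product at 14.9% available chlorine: 2957 / 0.149 = 19,840 g.
Volume at density 1.2 g/mL: 19,840 g ÷ 1.2 g/mL = 16,540 mL.

16.5 L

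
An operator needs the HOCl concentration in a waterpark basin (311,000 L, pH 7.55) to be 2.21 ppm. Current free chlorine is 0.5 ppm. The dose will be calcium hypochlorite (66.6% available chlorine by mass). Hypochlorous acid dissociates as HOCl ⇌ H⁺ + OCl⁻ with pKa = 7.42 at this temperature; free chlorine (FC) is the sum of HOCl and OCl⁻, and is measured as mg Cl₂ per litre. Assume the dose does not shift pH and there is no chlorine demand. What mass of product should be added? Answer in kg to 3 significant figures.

2.19 kg

[OCl⁻]/[HOCl] = 10^(pH − pKa) = 10^(7.55 − 7.42) = 1.349; fraction as HOCl = 1/(1 + 1.349) = 0.4257.
Free chlorine required for 2.21 ppm HOCl: 2.21 / 0.4257 = 5.191 ppm.
FC to add: 5.191 − 0.5 = 4.691 mg/L as Cl₂.
Cl₂ equivalent: 4.691 mg/L × 311,000 L = 1459 g.
Product at 66.6% available Cl: 1459 / 0.666 = 2191 g.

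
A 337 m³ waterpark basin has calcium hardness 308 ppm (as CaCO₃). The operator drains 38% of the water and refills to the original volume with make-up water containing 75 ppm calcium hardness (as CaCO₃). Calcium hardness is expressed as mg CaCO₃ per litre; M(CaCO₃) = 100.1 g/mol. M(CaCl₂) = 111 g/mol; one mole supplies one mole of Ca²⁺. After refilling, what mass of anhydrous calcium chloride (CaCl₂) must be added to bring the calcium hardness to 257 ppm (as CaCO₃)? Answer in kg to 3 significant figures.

Volume: 337 m³ = 337,000 L.
After draining 38% and refilling: 308 × 0.62 + 75 × 0.38 = 219.46 ppm.
Deficit to target: 257 − 219.46 = 37.54 mg/L.
As CaCO₃: 37.54 mg/L × 337,000 L = 12,650 g; ÷ 100.1 = 126.4 mol Ca²⁺.
Mass: 126.4 × 111 = 14,030 g.

14.0 kg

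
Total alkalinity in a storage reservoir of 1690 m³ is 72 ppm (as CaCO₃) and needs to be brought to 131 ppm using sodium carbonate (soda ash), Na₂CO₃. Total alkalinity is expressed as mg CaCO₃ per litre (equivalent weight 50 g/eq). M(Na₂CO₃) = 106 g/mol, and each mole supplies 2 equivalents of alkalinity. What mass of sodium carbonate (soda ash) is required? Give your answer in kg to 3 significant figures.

106 kg

Volume: 1690 m³ = 1,690,000 L.
Alkalinity to add: (131 − 72) = 59 mg/L as CaCO₃ × 1,690,000 L = 99,710 g as CaCO₃.
Equivalents: 99,710 g ÷ 50 g/eq = 1994 eq.
Each mole of Na₂CO₃ supplies 2 eq, so 1994 / 2 = 997.1 mol.
Mass: 997.1 mol × 106 g/mol = 105,700 g.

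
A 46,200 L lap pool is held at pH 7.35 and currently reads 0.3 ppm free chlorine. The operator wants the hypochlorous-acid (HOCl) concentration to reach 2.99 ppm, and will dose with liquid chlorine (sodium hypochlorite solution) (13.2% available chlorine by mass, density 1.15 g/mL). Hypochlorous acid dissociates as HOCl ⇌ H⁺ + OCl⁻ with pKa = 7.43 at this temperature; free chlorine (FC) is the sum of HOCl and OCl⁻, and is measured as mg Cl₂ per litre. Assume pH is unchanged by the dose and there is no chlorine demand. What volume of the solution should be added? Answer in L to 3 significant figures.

[OCl⁻]/[HOCl] = 10^(pH − pKa) = 10^(7.35 − 7.43) = 0.8318; fraction as HOCl = 1/(1 + 0.8318) = 0.5459.
Free chlorine required for 2.99 ppm HOCl: 2.99 / 0.5459 = 5.477 ppm.
FC to add: 5.477 − 0.3 = 5.177 mg/L as Cl₂.
Cl₂ equivalent: 5.177 mg/L × 46,200 L = 239.2 g.
Product at 13.2% available Cl: 239.2 / 0.132 = 1812 g.
Volume: 1812 g ÷ 1.15 g/mL = 1576 mL.

1.58 L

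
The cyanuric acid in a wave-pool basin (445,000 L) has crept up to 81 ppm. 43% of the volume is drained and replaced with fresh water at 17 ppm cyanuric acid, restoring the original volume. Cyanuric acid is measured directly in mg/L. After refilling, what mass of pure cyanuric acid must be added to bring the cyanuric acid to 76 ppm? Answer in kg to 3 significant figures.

10.0 kg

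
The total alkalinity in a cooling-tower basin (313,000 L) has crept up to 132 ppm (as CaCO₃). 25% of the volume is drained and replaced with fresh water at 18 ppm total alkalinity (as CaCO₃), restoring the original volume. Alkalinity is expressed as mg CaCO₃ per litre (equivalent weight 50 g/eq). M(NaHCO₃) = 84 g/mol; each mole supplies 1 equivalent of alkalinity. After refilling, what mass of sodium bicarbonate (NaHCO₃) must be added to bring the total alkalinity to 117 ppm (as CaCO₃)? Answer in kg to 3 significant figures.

After draining 25% and refilling: 132 × 0.75 + 18 × 0.25 = 103.5 ppm.
Deficit to target: 117 − 103.5 = 13.5 mg/L.
As CaCO₃: 13.5 mg/L × 313,000 L = 4226 g; ÷ 50 g/eq ÷ 1 = 84.51 mol NaHCO₃.
Mass: 84.51 × 84 = 7099 g.

7.10 kg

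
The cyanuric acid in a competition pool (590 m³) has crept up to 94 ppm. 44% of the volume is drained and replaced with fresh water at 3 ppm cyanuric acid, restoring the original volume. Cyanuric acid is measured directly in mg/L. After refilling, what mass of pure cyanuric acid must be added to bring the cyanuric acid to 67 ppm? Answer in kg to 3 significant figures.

Volume: 590 m³ = 590,000 L.
After draining 44% and refilling: 94 × 0.56 + 3 × 0.44 = 53.96 ppm.
Deficit to target: 67 − 53.96 = 13.04 mg/L.
Mass: 13.04 mg/L × 590,000 L = 7694 g cyanuric acid.

7.69 kg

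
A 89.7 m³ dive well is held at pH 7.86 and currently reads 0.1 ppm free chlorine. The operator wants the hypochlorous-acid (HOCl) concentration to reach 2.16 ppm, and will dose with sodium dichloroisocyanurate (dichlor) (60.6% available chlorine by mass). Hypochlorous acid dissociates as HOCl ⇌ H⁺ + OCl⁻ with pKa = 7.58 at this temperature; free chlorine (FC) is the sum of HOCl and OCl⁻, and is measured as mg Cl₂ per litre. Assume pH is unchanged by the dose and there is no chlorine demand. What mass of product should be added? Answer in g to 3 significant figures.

Volume: 89.7 m³ = 89,700 L.
[OCl⁻]/[HOCl] = 10^(pH − pKa) = 10^(7.86 − 7.58) = 1.905; fraction as HOCl = 1/(1 + 1.905) = 0.3442.
Free chlorine required for 2.16 ppm HOCl: 2.16 / 0.3442 = 6.276 ppm.
FC to add: 6.276 − 0.1 = 6.176 mg/L as Cl₂.
Cl₂ equivalent: 6.176 mg/L × 89,700 L = 554 g.
Product at 60.6% available Cl: 554 / 0.606 = 914.1 g.

914 g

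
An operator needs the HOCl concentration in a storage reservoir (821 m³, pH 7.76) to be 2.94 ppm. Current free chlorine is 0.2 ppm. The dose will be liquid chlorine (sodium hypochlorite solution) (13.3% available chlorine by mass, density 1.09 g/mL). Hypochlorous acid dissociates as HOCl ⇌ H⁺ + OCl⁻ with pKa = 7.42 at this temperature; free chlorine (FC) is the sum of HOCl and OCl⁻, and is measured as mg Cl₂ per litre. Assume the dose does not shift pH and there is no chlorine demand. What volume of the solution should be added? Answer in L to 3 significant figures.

51.9 L

Volume: 821 m³ = 821,000 L.
[OCl⁻]/[HOCl] = 10^(pH − pKa) = 10^(7.76 − 7.42) = 2.188; fraction as HOCl = 1/(1 + 2.188) = 0.3137.
Free chlorine required for 2.94 ppm HOCl: 2.94 / 0.3137 = 9.372 ppm.
FC to add: 9.372 − 0.2 = 9.172 mg/L as Cl₂.
Cl₂ equivalent: 9.172 mg/L × 821,000 L = 7530 g.
Product at 13.3% available Cl: 7530 / 0.133 = 56,620 g.
Volume: 56,620 g ÷ 1.09 g/mL = 51,940 mL.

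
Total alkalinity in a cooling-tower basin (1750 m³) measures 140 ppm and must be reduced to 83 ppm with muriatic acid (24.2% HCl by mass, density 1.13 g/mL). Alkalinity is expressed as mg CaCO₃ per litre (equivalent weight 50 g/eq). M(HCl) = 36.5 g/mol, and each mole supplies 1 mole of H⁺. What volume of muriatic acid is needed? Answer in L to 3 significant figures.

266 L

Volume: 1750 m³ = 1,750,000 L.
Alkalinity to neutralize: (140 − 83) = 57 mg/L as CaCO₃ × 1,750,000 L = 99,750 g as CaCO₃.
Equivalents of H⁺ required: 99,750 ÷ 50 g/eq = 1995 eq = 1995 mol HCl.
Mass of HCl: 1995 × 36.5 = 72,820 g.
Mass of 24.2% solution: 72,820 / 0.242 = 300,900 g.
Volume: 300,900 g ÷ 1.13 g/mL = 266,300 mL.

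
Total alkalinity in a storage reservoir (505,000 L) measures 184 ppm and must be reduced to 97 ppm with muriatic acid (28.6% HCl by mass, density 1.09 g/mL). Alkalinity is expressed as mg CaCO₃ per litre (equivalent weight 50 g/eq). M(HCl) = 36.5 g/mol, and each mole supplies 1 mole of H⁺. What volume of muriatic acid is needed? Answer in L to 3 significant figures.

Alkalinity to neutralize: (184 − 97) = 87 mg/L as CaCO₃ × 505,000 L = 43,940 g as CaCO₃.
Equivalents of H⁺ required: 43,940 ÷ 50 g/eq = 878.7 eq = 878.7 mol HCl.
Mass of HCl: 878.7 × 36.5 = 32,070 g.
Mass of 28.6% solution: 32,070 / 0.286 = 112,100 g.
Volume: 112,100 g ÷ 1.09 g/mL = 102,900 mL.

103 L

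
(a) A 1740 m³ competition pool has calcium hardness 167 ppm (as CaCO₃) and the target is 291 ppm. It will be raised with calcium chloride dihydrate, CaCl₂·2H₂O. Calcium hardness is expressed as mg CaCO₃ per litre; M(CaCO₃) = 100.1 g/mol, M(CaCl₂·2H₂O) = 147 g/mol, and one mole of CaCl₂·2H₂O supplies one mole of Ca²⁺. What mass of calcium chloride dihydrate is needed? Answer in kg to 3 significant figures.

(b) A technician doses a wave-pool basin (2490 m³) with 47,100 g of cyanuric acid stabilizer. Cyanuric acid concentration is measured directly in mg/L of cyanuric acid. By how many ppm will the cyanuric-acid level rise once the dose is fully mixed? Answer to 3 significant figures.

(a) 317 kg; (b) 18.9 ppm

(a) Volume: 1740 m³ = 1,740,000 L.
(a) Hardness to add: (291 − 167) = 124 mg/L as CaCO₃ × 1,740,000 L = 215,800 g as CaCO₃.
(a) Moles of Ca²⁺ (1 mol Ca²⁺ ≡ 1 mol CaCO₃): 215,800 / 100.1 g/mol = 2155 mol.
(a) Mass of CaCl₂·2H₂O: 2155 × 147 = 316,900 g.

(b) Volume: 2490 m³ = 2,490,000 L.
(b) Rise: 47,100 g / 2,490,000 L × 1000 = 18.92 mg/L.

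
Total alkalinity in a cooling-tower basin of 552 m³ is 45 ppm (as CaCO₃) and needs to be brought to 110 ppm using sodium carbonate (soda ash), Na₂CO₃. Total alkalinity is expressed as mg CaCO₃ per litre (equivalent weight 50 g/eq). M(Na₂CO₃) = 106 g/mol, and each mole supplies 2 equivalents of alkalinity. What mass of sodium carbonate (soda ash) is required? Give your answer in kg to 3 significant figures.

38.0 kg

Volume: 552 m³ = 552,000 L.
Alkalinity to add: (110 − 45) = 65 mg/L as CaCO₃ × 552,000 L = 35,880 g as CaCO₃.
Equivalents: 35,880 g ÷ 50 g/eq = 717.6 eq.
Each mole of Na₂CO₃ supplies 2 eq, so 717.6 / 2 = 358.8 mol.
Mass: 358.8 mol × 106 g/mol = 38,030 g.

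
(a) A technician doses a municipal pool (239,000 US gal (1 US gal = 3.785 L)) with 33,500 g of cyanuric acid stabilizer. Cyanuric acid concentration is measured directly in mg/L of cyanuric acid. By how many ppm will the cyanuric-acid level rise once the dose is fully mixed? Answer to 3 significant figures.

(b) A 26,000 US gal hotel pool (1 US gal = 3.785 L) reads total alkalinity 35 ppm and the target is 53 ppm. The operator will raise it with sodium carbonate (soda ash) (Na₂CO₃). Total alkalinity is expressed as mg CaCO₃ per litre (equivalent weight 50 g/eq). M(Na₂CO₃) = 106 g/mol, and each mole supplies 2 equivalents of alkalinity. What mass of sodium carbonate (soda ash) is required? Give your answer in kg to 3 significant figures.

(a) Volume: 239,000 US gal × 3.785 L/gal = 904,615 L.
(a) Rise: 33,500 g / 904,615 L × 1000 = 37.03 mg/L.

(b) Volume: 26,000 US gal × 3.785 L/gal = 98,410 L.
(b) Alkalinity to add: (53 − 35) = 18 mg/L as CaCO₃ × 98,410 L = 1771 g as CaCO₃.
(b) Equivalents: 1771 g ÷ 50 g/eq = 35.43 eq.
(b) Each mole of Na₂CO₃ supplies 2 eq, so 35.43 / 2 = 17.71 mol.
(b) Mass: 17.71 mol × 106 g/mol = 1878 g.

(a) 37.0 ppm; (b) 1.88 kg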